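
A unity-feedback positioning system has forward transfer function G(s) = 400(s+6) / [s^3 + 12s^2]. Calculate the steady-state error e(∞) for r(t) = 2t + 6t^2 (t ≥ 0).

0.06

Lowest-order denominator term is 12s^2, so the open loop has 2 poles at the origin → type 2 system. Taking each input component in turn:
  • 2t: tracked with zero error.
  • 6t^2: e_ss = 12/K_a with K_a=200 → 0.06.
Total e_ss = 0.06.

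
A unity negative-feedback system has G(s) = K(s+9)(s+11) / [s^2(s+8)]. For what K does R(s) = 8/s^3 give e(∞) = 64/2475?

G(s) has two factors of s in the denominator, so the system is type 2.
K_a = lim_{s→0} s^2·G(s) = K·9·11 / (8) = 12.375·K.
e_ss = 8/K_a = 64/2475 ⇒ K_a = 309.375 ⇒ K = 309.375/12.375 = 25.

25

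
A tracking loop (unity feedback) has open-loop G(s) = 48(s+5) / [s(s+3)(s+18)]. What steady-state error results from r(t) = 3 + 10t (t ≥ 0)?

2.25

System type = 1 (one pole at s=0). By superposition:
  • 3: tracked with zero error.
  • 10t: e_ss = 10/K_v with K_v=40/9 → 2.25.
Total e_ss = 2.25.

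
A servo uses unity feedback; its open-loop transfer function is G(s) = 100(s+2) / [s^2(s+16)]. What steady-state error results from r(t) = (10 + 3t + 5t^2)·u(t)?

0.8

Two free integrators in G(s): this is a type 2 system. Taking each input component in turn:
  • 10: tracked with zero error.
  • 3t: tracked with zero error.
  • 5t^2: e_ss = 10/K_a with K_a=12.5 → 0.8.
Total e_ss = 0.8.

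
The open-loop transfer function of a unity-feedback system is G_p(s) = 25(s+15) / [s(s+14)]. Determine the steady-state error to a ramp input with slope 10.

28/75

One free integrator in G_p(s): this is a type 1 system.
K_v = lim_{s→0} s·G_p(s) = 25·15 / (14) = 375/14.
e_ss = 10/K_v = 10/(375/14) = 28/75.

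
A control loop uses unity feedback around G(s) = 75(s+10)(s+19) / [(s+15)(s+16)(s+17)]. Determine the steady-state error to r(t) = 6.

816/611

System type = 0 (no poles at s=0).
K_p = lim_{s→0} G(s) = 75·10·19 / (15·16·17) = 475/136.
e_ss = 6/(1 + K_p) = 6/(611/136) = 816/611.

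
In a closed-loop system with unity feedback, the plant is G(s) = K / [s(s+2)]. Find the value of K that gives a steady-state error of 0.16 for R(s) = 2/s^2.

The open loop has one pole at the origin → type 1 system.
K_v = lim_{s→0} s·G(s) = K / (2) = 0.5·K.
e_ss = 2/K_v = 0.16 ⇒ K_v = 12.5 ⇒ K = 12.5/0.5 = 25.

25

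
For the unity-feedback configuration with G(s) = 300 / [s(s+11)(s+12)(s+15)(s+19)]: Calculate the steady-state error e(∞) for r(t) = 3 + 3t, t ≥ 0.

376.2

System type = 1 (one pole at s=0). Taking each input component in turn:
  • 3: tracked with zero error.
  • 3t: e_ss = 3/K_v with K_v=5/627 → 376.2.
Total e_ss = 376.2.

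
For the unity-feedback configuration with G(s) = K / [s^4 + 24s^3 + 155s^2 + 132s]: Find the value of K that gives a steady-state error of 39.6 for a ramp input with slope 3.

Factoring s from the denominator leaves a polynomial with constant term 132, so the system is type 1.
K_v = lim_{s→0} s·G(s) = K / 132 = (1/132)·K.
e_ss = 3/K_v = 39.6 ⇒ K_v = 5/66 ⇒ K = (5/66)/(1/132) = 10.

10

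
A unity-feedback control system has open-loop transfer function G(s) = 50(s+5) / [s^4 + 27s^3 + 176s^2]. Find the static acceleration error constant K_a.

125/88

Lowest-order denominator term is 176s^2, so the open loop has 2 poles at the origin → type 2 system.
K_a = lim_{s→0} s^2·G(s) = 50·5 / 176 = 125/88.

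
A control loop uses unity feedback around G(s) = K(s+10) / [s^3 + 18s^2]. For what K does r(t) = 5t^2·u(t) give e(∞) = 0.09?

The denominator has no term below 18s^2 — 2 poles at s=0, type 2.
K_a = lim_{s→0} s^2·G(s) = K·10 / 18 = (5/9)·K.
e_ss = 10/K_a = 0.09 ⇒ K_a = 1000/9 ⇒ K = (1000/9)/(5/9) = 200.

200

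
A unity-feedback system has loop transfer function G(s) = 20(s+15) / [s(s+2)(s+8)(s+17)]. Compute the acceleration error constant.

0

One free integrator in G(s): this is a type 1 system.
K_a = lim_{s→0} s^2·G(s) = 0 (the extra factor of s kills the finite limit).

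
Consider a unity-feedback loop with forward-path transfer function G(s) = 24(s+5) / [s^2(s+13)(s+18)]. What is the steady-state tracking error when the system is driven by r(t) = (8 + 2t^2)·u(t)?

The open loop has two poles at the origin → type 2 system. Taking each input component in turn:
  • 8: tracked with zero error.
  • 2t^2: e_ss = 4/K_a with K_a=20/39 → 7.8.
Total e_ss = 7.8.

7.8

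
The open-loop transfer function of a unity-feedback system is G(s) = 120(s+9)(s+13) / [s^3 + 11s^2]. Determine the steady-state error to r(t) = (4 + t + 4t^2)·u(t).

The denominator has no term below 11s^2 — 2 poles at s=0, type 2. Treating each term separately:
  • 4: tracked with zero error.
  • t: tracked with zero error.
  • 4t^2: e_ss = 8/K_a with K_a=14040/11 → 11/1755.
Total e_ss = 11/1755.

11/1755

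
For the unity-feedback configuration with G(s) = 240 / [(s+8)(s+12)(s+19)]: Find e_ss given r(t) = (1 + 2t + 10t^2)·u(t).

infinity

G(s) has no factors of s in the denominator, so the system is type 0. Taking each input component in turn:
  • 1: e_ss = 1/(1+K_p) with K_p=5/38 → 38/43.
  • 2t: a type-0 system cannot track it, e_ss → ∞.
  • 10t^2: a type-0 system cannot track it, e_ss → ∞.
The unbounded component dominates.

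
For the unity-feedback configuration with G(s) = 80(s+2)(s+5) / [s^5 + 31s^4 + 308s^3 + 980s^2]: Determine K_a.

Factoring s^2 from the denominator leaves a polynomial with constant term 980, so the system is type 2.
K_a = lim_{s→0} s^2·G(s) = 80·2·5 / 980 = 40/49.

40/49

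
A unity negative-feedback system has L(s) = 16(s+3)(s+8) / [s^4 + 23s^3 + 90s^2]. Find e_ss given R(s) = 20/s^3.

The denominator has no term below 90s^2 — 2 poles at s=0, type 2.
K_a = lim_{s→0} s^2·L(s) = 16·3·8 / 90 = 64/15.
r(t) = 10t^2 gives R(s) = 20/s^3.
e_ss = 20/K_a = 20/(64/15) = 4.6875.

4.6875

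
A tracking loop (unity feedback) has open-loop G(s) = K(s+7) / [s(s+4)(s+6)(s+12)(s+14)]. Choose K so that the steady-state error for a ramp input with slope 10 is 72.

80

One free integrator in G(s): this is a type 1 system.
K_v = lim_{s→0} s·G(s) = K·7 / (4·6·12·14) = (1/576)·K.
e_ss = 10/K_v = 72 ⇒ K_v = 5/36 ⇒ K = (5/36)/(1/576) = 80.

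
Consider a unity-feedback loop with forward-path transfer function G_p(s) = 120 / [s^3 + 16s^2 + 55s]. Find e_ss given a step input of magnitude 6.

The denominator has no term below 55s — 1 pole at s=0, type 1.
K_p = ∞ for a type-1 system; e_ss to a step is zero.

0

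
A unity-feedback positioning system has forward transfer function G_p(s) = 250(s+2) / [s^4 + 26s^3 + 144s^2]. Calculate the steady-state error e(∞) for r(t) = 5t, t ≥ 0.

Factoring s^2 from the denominator leaves a polynomial with constant term 144, so the system is type 2.
K_v = ∞ for a type-2 system; e_ss to a ramp is zero.

0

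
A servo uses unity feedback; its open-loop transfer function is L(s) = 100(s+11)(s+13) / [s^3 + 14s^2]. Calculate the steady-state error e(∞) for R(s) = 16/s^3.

56/3575

Lowest-order denominator term is 14s^2, so the open loop has 2 poles at the origin → type 2 system.
K_a = lim_{s→0} s^2·L(s) = 100·11·13 / 14 = 7150/7.
r(t) = 8t^2 gives R(s) = 16/s^3.
e_ss = 16/K_a = 16/(7150/7) = 56/3575.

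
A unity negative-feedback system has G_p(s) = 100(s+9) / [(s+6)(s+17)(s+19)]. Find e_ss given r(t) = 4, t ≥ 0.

System type = 0 (no poles at s=0).
K_p = lim_{s→0} G_p(s) = 100·9 / (6·17·19) = 150/323.
e_ss = 4/(1 + K_p) = 4/(473/323) = 1292/473.

1292/473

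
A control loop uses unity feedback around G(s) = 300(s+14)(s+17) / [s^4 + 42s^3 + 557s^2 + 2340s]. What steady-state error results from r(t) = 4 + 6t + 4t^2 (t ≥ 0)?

infinity

Factoring s from the denominator leaves a polynomial with constant term 2340, so the system is type 1. Treating each term separately:
  • 4: tracked with zero error.
  • 6t: e_ss = 6/K_v with K_v=1190/39 → 117/595.
  • 4t^2: a type-1 system cannot track it, e_ss → ∞.
The unbounded component dominates.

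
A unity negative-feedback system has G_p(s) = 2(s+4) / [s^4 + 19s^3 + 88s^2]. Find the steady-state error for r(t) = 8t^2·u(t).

Factoring s^2 from the denominator leaves a polynomial with constant term 88, so the system is type 2.
K_a = lim_{s→0} s^2·G_p(s) = 2·4 / 88 = 1/11.
r(t) = 8t^2 gives R(s) = 16/s^3.
e_ss = 16/K_a = 16/(1/11) = 176.

176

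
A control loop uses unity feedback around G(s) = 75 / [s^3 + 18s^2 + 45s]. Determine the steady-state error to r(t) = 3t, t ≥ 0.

1.8

Lowest-order denominator term is 45s, so the open loop has 1 pole at the origin → type 1 system.
K_v = lim_{s→0} s·G(s) = 75 / 45 = 5/3.
e_ss = 3/K_v = 3/(5/3) = 1.8.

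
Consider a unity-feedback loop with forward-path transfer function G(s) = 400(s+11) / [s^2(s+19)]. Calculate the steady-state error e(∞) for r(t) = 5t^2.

System type = 2 (two poles at s=0).
K_a = lim_{s→0} s^2·G(s) = 400·11 / (19) = 4400/19.
r(t) = 5t^2 gives R(s) = 10/s^3.
e_ss = 10/K_a = 10/(4400/19) = 19/440.

19/440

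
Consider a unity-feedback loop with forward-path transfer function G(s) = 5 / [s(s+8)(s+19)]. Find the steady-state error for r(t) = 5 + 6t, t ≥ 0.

182.4

System type = 1 (one pole at s=0). Treating each term separately:
  • 5: tracked with zero error.
  • 6t: e_ss = 6/K_v with K_v=5/152 → 182.4.
Total e_ss = 182.4.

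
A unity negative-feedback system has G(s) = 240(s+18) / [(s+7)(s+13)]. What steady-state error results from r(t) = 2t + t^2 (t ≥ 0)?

The open loop has no poles at the origin → type 0 system. By superposition:
  • 2t: a type-0 system cannot track it, e_ss → ∞.
  • t^2: a type-0 system cannot track it, e_ss → ∞.
The unbounded component dominates.

infinity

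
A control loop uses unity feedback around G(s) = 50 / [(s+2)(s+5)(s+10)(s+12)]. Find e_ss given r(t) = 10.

9.6

System type = 0 (no poles at s=0).
K_p = lim_{s→0} G(s) = 50 / (2·5·10·12) = 1/24.
e_ss = 10/(1 + K_p) = 10/(25/24) = 9.6.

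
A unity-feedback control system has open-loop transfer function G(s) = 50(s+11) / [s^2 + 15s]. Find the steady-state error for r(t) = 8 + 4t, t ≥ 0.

The denominator has no term below 15s — 1 pole at s=0, type 1. Treating each term separately:
  • 8: tracked with zero error.
  • 4t: e_ss = 4/K_v with K_v=110/3 → 6/55.
Total e_ss = 6/55.

6/55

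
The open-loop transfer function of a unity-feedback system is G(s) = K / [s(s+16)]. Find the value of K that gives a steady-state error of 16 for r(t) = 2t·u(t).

System type = 1 (one pole at s=0).
K_v = lim_{s→0} s·G(s) = K / (16) = 0.0625·K.
e_ss = 2/K_v = 16 ⇒ K_v = 0.125 ⇒ K = 0.125/0.0625 = 2.

2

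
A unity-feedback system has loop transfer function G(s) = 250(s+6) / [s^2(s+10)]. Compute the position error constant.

infinity

K_p = lim_{s→0} G(s); with 2 poles at the origin the limit diverges, so K_p = ∞.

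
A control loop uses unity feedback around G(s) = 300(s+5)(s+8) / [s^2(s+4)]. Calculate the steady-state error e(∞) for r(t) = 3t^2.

0.002

The open loop has two poles at the origin → type 2 system.
K_a = lim_{s→0} s^2·G(s) = 300·5·8 / (4) = 3000.
r(t) = 3t^2 gives R(s) = 6/s^3.
e_ss = 6/K_a = 6/3000 = 0.002.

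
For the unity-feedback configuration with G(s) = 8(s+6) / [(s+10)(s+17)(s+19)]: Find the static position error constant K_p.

24/1615

No free integrators in G(s): this is a type 0 system.
K_p = lim_{s→0} G(s) = 8·6 / (10·17·19) = 24/1615.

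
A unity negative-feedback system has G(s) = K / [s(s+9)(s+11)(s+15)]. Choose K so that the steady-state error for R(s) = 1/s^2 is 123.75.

System type = 1 (one pole at s=0).
K_v = lim_{s→0} s·G(s) = K / (9·11·15) = (1/1485)·K.
e_ss = 1/K_v = 123.75 ⇒ K_v = 4/495 ⇒ K = (4/495)/(1/1485) = 12.

12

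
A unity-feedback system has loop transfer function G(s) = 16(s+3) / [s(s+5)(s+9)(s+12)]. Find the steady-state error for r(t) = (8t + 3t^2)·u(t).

System type = 1 (one pole at s=0). Taking each input component in turn:
  • 8t: e_ss = 8/K_v with K_v=4/45 → 90.
  • 3t^2: a type-1 system cannot track it, e_ss → ∞.
The unbounded component dominates.

infinity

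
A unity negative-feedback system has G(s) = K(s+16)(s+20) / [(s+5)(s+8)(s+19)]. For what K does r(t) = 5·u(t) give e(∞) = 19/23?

The open loop has no poles at the origin → type 0 system.
K_p = lim_{s→0} G(s) = K·16·20 / (5·8·19) = (8/19)·K.
e_ss = 5/(1 + K_p) = 19/23 ⇒ 1 + (8/19)·K = 115/19 ⇒ K = 12.

12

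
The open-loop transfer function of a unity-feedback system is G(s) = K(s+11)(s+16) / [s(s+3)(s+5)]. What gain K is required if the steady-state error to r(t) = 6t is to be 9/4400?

System type = 1 (one pole at s=0).
K_v = lim_{s→0} s·G(s) = K·11·16 / (3·5) = (176/15)·K.
e_ss = 6/K_v = 9/4400 ⇒ K_v = 8800/3 ⇒ K = (8800/3)/(176/15) = 250.

250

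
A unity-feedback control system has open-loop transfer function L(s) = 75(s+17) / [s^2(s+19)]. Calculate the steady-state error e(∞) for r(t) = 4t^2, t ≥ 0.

152/1275

L(s) has two factors of s in the denominator, so the system is type 2.
K_a = lim_{s→0} s^2·L(s) = 75·17 / (19) = 1275/19.
r(t) = 4t^2 gives R(s) = 8/s^3.
e_ss = 8/K_a = 8/(1275/19) = 152/1275.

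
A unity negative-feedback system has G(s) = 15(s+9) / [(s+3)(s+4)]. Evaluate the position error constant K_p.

No free integrators in G(s): this is a type 0 system.
K_p = lim_{s→0} G(s) = 15·9 / (3·4) = 11.25.

11.25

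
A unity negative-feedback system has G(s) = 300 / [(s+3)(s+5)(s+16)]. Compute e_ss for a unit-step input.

4/9

G(s) has no factors of s in the denominator, so the system is type 0.
K_p = lim_{s→0} G(s) = 300 / (3·5·16) = 1.25.
e_ss = 1/(1 + K_p) = 1/2.25 = 4/9.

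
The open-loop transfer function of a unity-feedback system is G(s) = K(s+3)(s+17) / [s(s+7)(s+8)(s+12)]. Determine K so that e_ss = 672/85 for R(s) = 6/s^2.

One free integrator in G(s): this is a type 1 system.
K_v = lim_{s→0} s·G(s) = K·3·17 / (7·8·12) = (17/224)·K.
e_ss = 6/K_v = 672/85 ⇒ K_v = 85/112 ⇒ K = (85/112)/(17/224) = 10.

10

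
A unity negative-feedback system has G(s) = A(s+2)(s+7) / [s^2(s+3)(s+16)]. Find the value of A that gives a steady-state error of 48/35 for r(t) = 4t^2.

The open loop has two poles at the origin → type 2 system.
K_a = lim_{s→0} s^2·G(s) = A·2·7 / (3·16) = (7/24)·A.
e_ss = 8/K_a = 48/35 ⇒ K_a = 35/6 ⇒ A = (35/6)/(7/24) = 20.

20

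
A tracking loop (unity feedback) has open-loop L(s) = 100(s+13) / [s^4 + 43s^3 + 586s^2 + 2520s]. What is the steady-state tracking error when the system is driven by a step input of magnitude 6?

0

The denominator has no term below 2520s — 1 pole at s=0, type 1.
A type-1 system has K_p = ∞, so it tracks a step input with zero steady-state error.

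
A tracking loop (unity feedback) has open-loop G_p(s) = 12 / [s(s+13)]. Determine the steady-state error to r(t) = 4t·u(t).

13/3

The open loop has one pole at the origin → type 1 system.
K_v = lim_{s→0} s·G_p(s) = 12 / (13) = 12/13.
e_ss = 4/K_v = 4/(12/13) = 13/3.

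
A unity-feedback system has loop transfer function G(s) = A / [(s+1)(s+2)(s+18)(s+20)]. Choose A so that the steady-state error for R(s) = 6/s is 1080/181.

4

The open loop has no poles at the origin → type 0 system.
K_p = lim_{s→0} G(s) = A / (1·2·18·20) = (1/720)·A.
e_ss = 6/(1 + K_p) = 1080/181 ⇒ 1 + (1/720)·A = 181/180 ⇒ A = 4.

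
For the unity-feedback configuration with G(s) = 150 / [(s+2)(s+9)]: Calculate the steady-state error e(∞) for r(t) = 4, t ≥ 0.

No free integrators in G(s): this is a type 0 system.
K_p = lim_{s→0} G(s) = 150 / (2·9) = 25/3.
e_ss = 4/(1 + K_p) = 4/(28/3) = 3/7.

3/7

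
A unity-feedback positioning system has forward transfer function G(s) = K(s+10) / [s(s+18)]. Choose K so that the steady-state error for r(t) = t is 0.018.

100

G(s) has one factor of s in the denominator, so the system is type 1.
K_v = lim_{s→0} s·G(s) = K·10 / (18) = (5/9)·K.
e_ss = 1/K_v = 0.018 ⇒ K_v = 500/9 ⇒ K = (500/9)/(5/9) = 100.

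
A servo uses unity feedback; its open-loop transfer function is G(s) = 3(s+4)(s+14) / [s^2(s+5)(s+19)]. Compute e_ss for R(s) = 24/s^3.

95/7

System type = 2 (two poles at s=0).
K_a = lim_{s→0} s^2·G(s) = 3·4·14 / (5·19) = 168/95.
r(t) = 12t^2 gives R(s) = 24/s^3.
e_ss = 24/K_a = 24/(168/95) = 95/7.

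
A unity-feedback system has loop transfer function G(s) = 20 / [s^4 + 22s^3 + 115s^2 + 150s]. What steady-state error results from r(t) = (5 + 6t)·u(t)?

45

Factoring s from the denominator leaves a polynomial with constant term 150, so the system is type 1. By superposition:
  • 5: tracked with zero error.
  • 6t: e_ss = 6/K_v with K_v=2/15 → 45.
Total e_ss = 45.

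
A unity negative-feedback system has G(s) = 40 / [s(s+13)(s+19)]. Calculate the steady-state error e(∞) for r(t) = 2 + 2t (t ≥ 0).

12.35

One free integrator in G(s): this is a type 1 system. Taking each input component in turn:
  • 2: tracked with zero error.
  • 2t: e_ss = 2/K_v with K_v=40/247 → 12.35.
Total e_ss = 12.35.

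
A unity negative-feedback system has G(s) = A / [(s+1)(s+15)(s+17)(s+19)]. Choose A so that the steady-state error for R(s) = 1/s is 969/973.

20

G(s) has no factors of s in the denominator, so the system is type 0.
K_p = lim_{s→0} G(s) = A / (1·15·17·19) = (1/4845)·A.
e_ss = 1/(1 + K_p) = 969/973 ⇒ 1 + (1/4845)·A = 973/969 ⇒ A = 20.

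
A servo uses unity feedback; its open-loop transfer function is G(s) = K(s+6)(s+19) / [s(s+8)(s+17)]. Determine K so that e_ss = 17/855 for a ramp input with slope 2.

One free integrator in G(s): this is a type 1 system.
K_v = lim_{s→0} s·G(s) = K·6·19 / (8·17) = (57/68)·K.
e_ss = 2/K_v = 17/855 ⇒ K_v = 1710/17 ⇒ K = (1710/17)/(57/68) = 120.

120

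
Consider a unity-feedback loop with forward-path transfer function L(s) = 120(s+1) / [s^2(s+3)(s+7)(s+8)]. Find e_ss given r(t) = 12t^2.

L(s) has two factors of s in the denominator, so the system is type 2.
K_a = lim_{s→0} s^2·L(s) = 120·1 / (3·7·8) = 5/7.
r(t) = 12t^2 gives R(s) = 24/s^3.
e_ss = 24/K_a = 24/(5/7) = 33.6.

33.6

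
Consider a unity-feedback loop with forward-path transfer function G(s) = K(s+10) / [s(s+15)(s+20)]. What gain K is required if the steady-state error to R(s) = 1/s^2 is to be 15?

2

G(s) has one factor of s in the denominator, so the system is type 1.
K_v = lim_{s→0} s·G(s) = K·10 / (15·20) = (1/30)·K.
e_ss = 1/K_v = 15 ⇒ K_v = 1/15 ⇒ K = (1/15)/(1/30) = 2.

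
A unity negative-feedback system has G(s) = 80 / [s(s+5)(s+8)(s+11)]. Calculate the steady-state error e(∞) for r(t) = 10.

0

System type = 1 (one pole at s=0).
K_p = ∞ for a type-1 system; e_ss to a step is zero.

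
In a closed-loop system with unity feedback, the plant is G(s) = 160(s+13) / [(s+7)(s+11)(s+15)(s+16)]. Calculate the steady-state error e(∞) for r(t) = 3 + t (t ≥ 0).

G(s) has no factors of s in the denominator, so the system is type 0. Treating each term separately:
  • 3: e_ss = 3/(1+K_p) with K_p=26/231 → 693/257.
  • t: a type-0 system cannot track it, e_ss → ∞.
The unbounded component dominates.

infinity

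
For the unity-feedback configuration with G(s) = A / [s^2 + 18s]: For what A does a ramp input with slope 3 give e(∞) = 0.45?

The denominator has no term below 18s — 1 pole at s=0, type 1.
K_v = lim_{s→0} s·G(s) = A / 18 = (1/18)·A.
e_ss = 3/K_v = 0.45 ⇒ K_v = 20/3 ⇒ A = (20/3)/(1/18) = 120.

120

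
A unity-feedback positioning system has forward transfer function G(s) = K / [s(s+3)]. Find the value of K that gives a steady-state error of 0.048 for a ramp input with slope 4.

250

One free integrator in G(s): this is a type 1 system.
K_v = lim_{s→0} s·G(s) = K / (3) = (1/3)·K.
e_ss = 4/K_v = 0.048 ⇒ K_v = 250/3 ⇒ K = (250/3)/(1/3) = 250.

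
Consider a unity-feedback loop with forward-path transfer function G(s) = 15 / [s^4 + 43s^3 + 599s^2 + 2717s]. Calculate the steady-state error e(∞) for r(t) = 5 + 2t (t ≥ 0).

5434/15

Lowest-order denominator term is 2717s, so the open loop has 1 pole at the origin → type 1 system. Treating each term separately:
  • 5: tracked with zero error.
  • 2t: e_ss = 2/K_v with K_v=15/2717 → 5434/15.
Total e_ss = 5434/15.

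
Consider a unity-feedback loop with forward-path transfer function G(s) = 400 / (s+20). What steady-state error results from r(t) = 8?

8/21

The open loop has no poles at the origin → type 0 system.
K_p = lim_{s→0} G(s) = 400 / (20) = 20.
e_ss = 8/(1 + K_p) = 8/21.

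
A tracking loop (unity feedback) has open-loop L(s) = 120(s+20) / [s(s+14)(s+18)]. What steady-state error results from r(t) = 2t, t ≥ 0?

0.21

L(s) has one factor of s in the denominator, so the system is type 1.
K_v = lim_{s→0} s·L(s) = 120·20 / (14·18) = 200/21.
e_ss = 2/K_v = 2/(200/21) = 0.21.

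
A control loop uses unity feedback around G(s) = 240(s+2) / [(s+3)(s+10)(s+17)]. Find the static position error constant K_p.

16/17

No free integrators in G(s): this is a type 0 system.
K_p = lim_{s→0} G(s) = 240·2 / (3·10·17) = 16/17.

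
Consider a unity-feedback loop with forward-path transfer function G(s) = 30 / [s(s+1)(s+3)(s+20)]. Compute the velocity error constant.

G(s) has one factor of s in the denominator, so the system is type 1.
K_v = lim_{s→0} s·G(s) = 30 / (1·3·20) = 0.5.

0.5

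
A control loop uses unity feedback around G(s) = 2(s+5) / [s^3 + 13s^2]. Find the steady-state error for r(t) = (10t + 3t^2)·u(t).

Lowest-order denominator term is 13s^2, so the open loop has 2 poles at the origin → type 2 system. Taking each input component in turn:
  • 10t: tracked with zero error.
  • 3t^2: e_ss = 6/K_a with K_a=10/13 → 7.8.
Total e_ss = 7.8.

7.8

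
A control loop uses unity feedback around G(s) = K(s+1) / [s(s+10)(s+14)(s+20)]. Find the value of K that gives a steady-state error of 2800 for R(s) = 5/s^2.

The open loop has one pole at the origin → type 1 system.
K_v = lim_{s→0} s·G(s) = K·1 / (10·14·20) = (1/2800)·K.
e_ss = 5/K_v = 2800 ⇒ K_v = 1/560 ⇒ K = (1/560)/(1/2800) = 5.

5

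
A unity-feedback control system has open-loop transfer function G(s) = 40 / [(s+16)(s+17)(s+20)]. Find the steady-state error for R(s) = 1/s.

The open loop has no poles at the origin → type 0 system.
K_p = lim_{s→0} G(s) = 40 / (16·17·20) = 1/136.
e_ss = 1/(1 + K_p) = 1/(137/136) = 136/137.

136/137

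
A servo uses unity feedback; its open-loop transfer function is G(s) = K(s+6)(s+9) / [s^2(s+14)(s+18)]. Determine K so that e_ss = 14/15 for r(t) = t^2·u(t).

10

The open loop has two poles at the origin → type 2 system.
K_a = lim_{s→0} s^2·G(s) = K·6·9 / (14·18) = (3/14)·K.
e_ss = 2/K_a = 14/15 ⇒ K_a = 15/7 ⇒ K = (15/7)/(3/14) = 10.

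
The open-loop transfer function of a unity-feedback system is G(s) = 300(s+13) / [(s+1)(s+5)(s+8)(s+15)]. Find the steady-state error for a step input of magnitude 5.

G(s) has no factors of s in the denominator, so the system is type 0.
K_p = lim_{s→0} G(s) = 300·13 / (1·5·8·15) = 6.5.
e_ss = 5/(1 + K_p) = 5/7.5 = 2/3.

2/3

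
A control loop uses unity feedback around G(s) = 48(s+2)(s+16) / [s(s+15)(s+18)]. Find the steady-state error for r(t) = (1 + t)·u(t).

The open loop has one pole at the origin → type 1 system. Treating each term separately:
  • 1: tracked with zero error.
  • t: e_ss = 1/K_v with K_v=256/45 → 45/256.
Total e_ss = 45/256.

45/256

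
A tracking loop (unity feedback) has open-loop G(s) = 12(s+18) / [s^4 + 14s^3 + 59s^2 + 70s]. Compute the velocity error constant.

108/35

Lowest-order denominator term is 70s, so the open loop has 1 pole at the origin → type 1 system.
K_v = lim_{s→0} s·G(s) = 12·18 / 70 = 108/35.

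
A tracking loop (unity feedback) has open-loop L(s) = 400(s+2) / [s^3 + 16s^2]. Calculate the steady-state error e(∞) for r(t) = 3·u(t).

0

Lowest-order denominator term is 16s^2, so the open loop has 2 poles at the origin → type 2 system.
A type-2 system has K_p = ∞, so it tracks a step input with zero steady-state error.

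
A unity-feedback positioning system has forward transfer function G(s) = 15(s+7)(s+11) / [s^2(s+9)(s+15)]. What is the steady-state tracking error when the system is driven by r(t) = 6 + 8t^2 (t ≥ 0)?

The open loop has two poles at the origin → type 2 system. Treating each term separately:
  • 6: tracked with zero error.
  • 8t^2: e_ss = 16/K_a with K_a=77/9 → 144/77.
Total e_ss = 144/77.

144/77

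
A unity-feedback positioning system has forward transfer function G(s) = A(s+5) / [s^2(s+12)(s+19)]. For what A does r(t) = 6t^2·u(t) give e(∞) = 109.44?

5

System type = 2 (two poles at s=0).
K_a = lim_{s→0} s^2·G(s) = A·5 / (12·19) = (5/228)·A.
e_ss = 12/K_a = 109.44 ⇒ K_a = 25/228 ⇒ A = (25/228)/(5/228) = 5.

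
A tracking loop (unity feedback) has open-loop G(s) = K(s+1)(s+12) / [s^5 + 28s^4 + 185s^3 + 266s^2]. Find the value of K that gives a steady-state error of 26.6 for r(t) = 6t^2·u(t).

10

Lowest-order denominator term is 266s^2, so the open loop has 2 poles at the origin → type 2 system.
K_a = lim_{s→0} s^2·G(s) = K·1·12 / 266 = (6/133)·K.
e_ss = 12/K_a = 26.6 ⇒ K_a = 60/133 ⇒ K = (60/133)/(6/133) = 10.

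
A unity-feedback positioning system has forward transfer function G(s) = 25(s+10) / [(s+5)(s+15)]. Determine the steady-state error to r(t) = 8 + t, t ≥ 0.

The open loop has no poles at the origin → type 0 system. Treating each term separately:
  • 8: e_ss = 8/(1+K_p) with K_p=10/3 → 24/13.
  • t: a type-0 system cannot track it, e_ss → ∞.
The unbounded component dominates.

infinity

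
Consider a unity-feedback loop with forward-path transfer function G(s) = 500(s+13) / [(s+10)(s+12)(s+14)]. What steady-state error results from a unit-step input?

84/409

System type = 0 (no poles at s=0).
K_p = lim_{s→0} G(s) = 500·13 / (10·12·14) = 325/84.
e_ss = 1/(1 + K_p) = 1/(409/84) = 84/409.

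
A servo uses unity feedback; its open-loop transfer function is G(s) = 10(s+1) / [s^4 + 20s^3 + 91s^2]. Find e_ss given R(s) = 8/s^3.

72.8

Lowest-order denominator term is 91s^2, so the open loop has 2 poles at the origin → type 2 system.
K_a = lim_{s→0} s^2·G(s) = 10·1 / 91 = 10/91.
r(t) = 4t^2 gives R(s) = 8/s^3.
e_ss = 8/K_a = 8/(10/91) = 72.8.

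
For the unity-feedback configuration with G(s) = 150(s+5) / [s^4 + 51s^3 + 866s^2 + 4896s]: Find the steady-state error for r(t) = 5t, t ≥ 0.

32.64

Lowest-order denominator term is 4896s, so the open loop has 1 pole at the origin → type 1 system.
K_v = lim_{s→0} s·G(s) = 150·5 / 4896 = 125/816.
e_ss = 5/K_v = 5/(125/816) = 32.64.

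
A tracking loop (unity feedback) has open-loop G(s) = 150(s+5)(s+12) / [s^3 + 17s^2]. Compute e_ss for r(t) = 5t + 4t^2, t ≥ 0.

The denominator has no term below 17s^2 — 2 poles at s=0, type 2. Treating each term separately:
  • 5t: tracked with zero error.
  • 4t^2: e_ss = 8/K_a with K_a=9000/17 → 17/1125.
Total e_ss = 17/1125.

17/1125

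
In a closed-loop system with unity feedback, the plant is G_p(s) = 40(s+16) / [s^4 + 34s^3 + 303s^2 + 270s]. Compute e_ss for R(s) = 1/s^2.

27/64

The denominator has no term below 270s — 1 pole at s=0, type 1.
K_v = lim_{s→0} s·G_p(s) = 40·16 / 270 = 64/27.
e_ss = 1/K_v = 1/(64/27) = 27/64.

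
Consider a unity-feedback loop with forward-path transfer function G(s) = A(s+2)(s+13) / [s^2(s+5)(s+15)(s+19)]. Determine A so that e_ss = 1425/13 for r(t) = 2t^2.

2

System type = 2 (two poles at s=0).
K_a = lim_{s→0} s^2·G(s) = A·2·13 / (5·15·19) = (26/1425)·A.
e_ss = 4/K_a = 1425/13 ⇒ K_a = 52/1425 ⇒ A = (52/1425)/(26/1425) = 2.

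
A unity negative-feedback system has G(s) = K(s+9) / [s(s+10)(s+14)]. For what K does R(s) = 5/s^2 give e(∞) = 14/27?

G(s) has one factor of s in the denominator, so the system is type 1.
K_v = lim_{s→0} s·G(s) = K·9 / (10·14) = (9/140)·K.
e_ss = 5/K_v = 14/27 ⇒ K_v = 135/14 ⇒ K = (135/14)/(9/140) = 150.

150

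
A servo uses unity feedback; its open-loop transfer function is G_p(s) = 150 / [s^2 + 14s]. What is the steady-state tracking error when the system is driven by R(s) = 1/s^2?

7/75

Factoring s from the denominator leaves a polynomial with constant term 14, so the system is type 1.
K_v = lim_{s→0} s·G_p(s) = 150 / 14 = 75/7.
e_ss = 1/K_v = 1/(75/7) = 7/75.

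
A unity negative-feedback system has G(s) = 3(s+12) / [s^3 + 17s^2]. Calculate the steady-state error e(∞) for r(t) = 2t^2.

The denominator has no term below 17s^2 — 2 poles at s=0, type 2.
K_a = lim_{s→0} s^2·G(s) = 3·12 / 17 = 36/17.
r(t) = 2t^2 gives R(s) = 4/s^3.
e_ss = 4/K_a = 4/(36/17) = 17/9.

17/9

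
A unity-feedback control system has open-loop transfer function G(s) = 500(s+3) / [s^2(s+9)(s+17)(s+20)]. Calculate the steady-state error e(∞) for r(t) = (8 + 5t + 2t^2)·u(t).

Two free integrators in G(s): this is a type 2 system. Treating each term separately:
  • 8: tracked with zero error.
  • 5t: tracked with zero error.
  • 2t^2: e_ss = 4/K_a with K_a=25/51 → 8.16.
Total e_ss = 8.16.

8.16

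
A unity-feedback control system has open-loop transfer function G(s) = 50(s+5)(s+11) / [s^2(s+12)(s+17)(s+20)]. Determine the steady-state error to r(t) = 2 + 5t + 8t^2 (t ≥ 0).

6528/275

G(s) has two factors of s in the denominator, so the system is type 2. By superposition:
  • 2: tracked with zero error.
  • 5t: tracked with zero error.
  • 8t^2: e_ss = 16/K_a with K_a=275/408 → 6528/275.
Total e_ss = 6528/275.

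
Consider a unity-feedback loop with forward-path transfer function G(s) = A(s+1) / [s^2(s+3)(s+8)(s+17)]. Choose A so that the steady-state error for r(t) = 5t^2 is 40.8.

100

Two free integrators in G(s): this is a type 2 system.
K_a = lim_{s→0} s^2·G(s) = A·1 / (3·8·17) = (1/408)·A.
e_ss = 10/K_a = 40.8 ⇒ K_a = 25/102 ⇒ A = (25/102)/(1/408) = 100.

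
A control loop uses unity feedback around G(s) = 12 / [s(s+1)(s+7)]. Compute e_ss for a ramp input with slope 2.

G(s) has one factor of s in the denominator, so the system is type 1.
K_v = lim_{s→0} s·G(s) = 12 / (1·7) = 12/7.
e_ss = 2/K_v = 2/(12/7) = 7/6.

7/6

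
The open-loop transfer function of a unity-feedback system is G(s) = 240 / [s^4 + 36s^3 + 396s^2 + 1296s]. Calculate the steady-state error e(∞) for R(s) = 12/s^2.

Factoring s from the denominator leaves a polynomial with constant term 1296, so the system is type 1.
K_v = lim_{s→0} s·G(s) = 240 / 1296 = 5/27.
e_ss = 12/K_v = 12/(5/27) = 64.8.

64.8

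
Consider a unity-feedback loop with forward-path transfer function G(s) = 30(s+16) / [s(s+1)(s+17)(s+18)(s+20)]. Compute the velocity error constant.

G(s) has one factor of s in the denominator, so the system is type 1.
K_v = lim_{s→0} s·G(s) = 30·16 / (1·17·18·20) = 4/51.

4/51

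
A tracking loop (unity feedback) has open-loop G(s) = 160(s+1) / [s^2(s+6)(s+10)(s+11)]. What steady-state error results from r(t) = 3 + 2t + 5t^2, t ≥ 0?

41.25

System type = 2 (two poles at s=0). By superposition:
  • 3: tracked with zero error.
  • 2t: tracked with zero error.
  • 5t^2: e_ss = 10/K_a with K_a=8/33 → 41.25.
Total e_ss = 41.25.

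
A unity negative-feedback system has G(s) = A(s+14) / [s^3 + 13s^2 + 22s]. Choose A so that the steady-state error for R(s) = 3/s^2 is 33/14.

2

Factoring s from the denominator leaves a polynomial with constant term 22, so the system is type 1.
K_v = lim_{s→0} s·G(s) = A·14 / 22 = (7/11)·A.
e_ss = 3/K_v = 33/14 ⇒ K_v = 14/11 ⇒ A = (14/11)/(7/11) = 2.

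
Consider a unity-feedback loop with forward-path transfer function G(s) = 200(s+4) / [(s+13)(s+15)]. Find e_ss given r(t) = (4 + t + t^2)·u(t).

G(s) has no factors of s in the denominator, so the system is type 0. Taking each input component in turn:
  • 4: e_ss = 4/(1+K_p) with K_p=160/39 → 156/199.
  • t: a type-0 system cannot track it, e_ss → ∞.
  • t^2: a type-0 system cannot track it, e_ss → ∞.
The unbounded component dominates.

infinity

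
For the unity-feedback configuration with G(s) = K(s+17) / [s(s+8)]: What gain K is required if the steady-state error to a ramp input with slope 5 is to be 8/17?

One free integrator in G(s): this is a type 1 system.
K_v = lim_{s→0} s·G(s) = K·17 / (8) = 2.125·K.
e_ss = 5/K_v = 8/17 ⇒ K_v = 10.625 ⇒ K = 10.625/2.125 = 5.

5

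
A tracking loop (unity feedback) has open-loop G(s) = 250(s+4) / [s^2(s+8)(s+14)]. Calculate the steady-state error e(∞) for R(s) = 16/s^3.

1.792

G(s) has two factors of s in the denominator, so the system is type 2.
K_a = lim_{s→0} s^2·G(s) = 250·4 / (8·14) = 125/14.
r(t) = 8t^2 gives R(s) = 16/s^3.
e_ss = 16/K_a = 16/(125/14) = 1.792.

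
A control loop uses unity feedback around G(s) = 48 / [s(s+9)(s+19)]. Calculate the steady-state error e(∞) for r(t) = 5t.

17.8125

G(s) has one factor of s in the denominator, so the system is type 1.
K_v = lim_{s→0} s·G(s) = 48 / (9·19) = 16/57.
e_ss = 5/K_v = 5/(16/57) = 17.8125.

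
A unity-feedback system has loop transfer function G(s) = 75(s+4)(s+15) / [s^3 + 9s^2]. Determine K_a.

Lowest-order denominator term is 9s^2, so the open loop has 2 poles at the origin → type 2 system.
K_a = lim_{s→0} s^2·G(s) = 75·4·15 / 9 = 500.

500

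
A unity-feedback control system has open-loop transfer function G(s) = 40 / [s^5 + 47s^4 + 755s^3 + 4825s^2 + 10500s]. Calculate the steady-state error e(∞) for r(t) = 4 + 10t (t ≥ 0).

The denominator has no term below 10500s — 1 pole at s=0, type 1. By superposition:
  • 4: tracked with zero error.
  • 10t: e_ss = 10/K_v with K_v=2/525 → 2625.
Total e_ss = 2625.

2625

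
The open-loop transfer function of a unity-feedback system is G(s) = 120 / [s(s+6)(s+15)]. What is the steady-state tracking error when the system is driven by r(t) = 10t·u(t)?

G(s) has one factor of s in the denominator, so the system is type 1.
K_v = lim_{s→0} s·G(s) = 120 / (6·15) = 4/3.
e_ss = 10/K_v = 10/(4/3) = 7.5.

7.5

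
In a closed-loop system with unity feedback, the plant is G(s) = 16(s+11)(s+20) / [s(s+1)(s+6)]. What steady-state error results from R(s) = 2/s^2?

System type = 1 (one pole at s=0).
K_v = lim_{s→0} s·G(s) = 16·11·20 / (1·6) = 1760/3.
e_ss = 2/K_v = 2/(1760/3) = 3/880.

3/880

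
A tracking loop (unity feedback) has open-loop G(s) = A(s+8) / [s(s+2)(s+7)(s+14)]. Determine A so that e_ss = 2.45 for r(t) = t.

10

G(s) has one factor of s in the denominator, so the system is type 1.
K_v = lim_{s→0} s·G(s) = A·8 / (2·7·14) = (2/49)·A.
e_ss = 1/K_v = 2.45 ⇒ K_v = 20/49 ⇒ A = (20/49)/(2/49) = 10.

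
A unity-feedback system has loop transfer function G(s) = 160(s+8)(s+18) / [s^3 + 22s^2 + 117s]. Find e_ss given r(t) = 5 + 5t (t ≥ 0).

Lowest-order denominator term is 117s, so the open loop has 1 pole at the origin → type 1 system. Treating each term separately:
  • 5: tracked with zero error.
  • 5t: e_ss = 5/K_v with K_v=2560/13 → 13/512.
Total e_ss = 13/512.

13/512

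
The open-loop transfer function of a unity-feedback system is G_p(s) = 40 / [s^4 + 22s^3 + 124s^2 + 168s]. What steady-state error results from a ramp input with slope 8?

33.6

Lowest-order denominator term is 168s, so the open loop has 1 pole at the origin → type 1 system.
K_v = lim_{s→0} s·G_p(s) = 40 / 168 = 5/21.
e_ss = 8/K_v = 8/(5/21) = 33.6.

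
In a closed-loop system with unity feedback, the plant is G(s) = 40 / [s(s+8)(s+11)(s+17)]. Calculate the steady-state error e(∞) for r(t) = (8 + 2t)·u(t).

System type = 1 (one pole at s=0). Taking each input component in turn:
  • 8: tracked with zero error.
  • 2t: e_ss = 2/K_v with K_v=5/187 → 74.8.
Total e_ss = 74.8.

74.8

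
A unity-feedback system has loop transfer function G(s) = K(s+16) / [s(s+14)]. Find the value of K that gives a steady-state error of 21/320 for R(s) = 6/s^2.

G(s) has one factor of s in the denominator, so the system is type 1.
K_v = lim_{s→0} s·G(s) = K·16 / (14) = (8/7)·K.
e_ss = 6/K_v = 21/320 ⇒ K_v = 640/7 ⇒ K = (640/7)/(8/7) = 80.

80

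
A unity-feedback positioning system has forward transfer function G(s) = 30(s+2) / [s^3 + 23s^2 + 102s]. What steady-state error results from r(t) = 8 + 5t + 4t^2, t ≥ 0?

Factoring s from the denominator leaves a polynomial with constant term 102, so the system is type 1. By superposition:
  • 8: tracked with zero error.
  • 5t: e_ss = 5/K_v with K_v=10/17 → 8.5.
  • 4t^2: a type-1 system cannot track it, e_ss → ∞.
The unbounded component dominates.

infinity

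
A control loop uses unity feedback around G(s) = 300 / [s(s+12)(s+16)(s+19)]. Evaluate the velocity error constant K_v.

One free integrator in G(s): this is a type 1 system.
K_v = lim_{s→0} s·G(s) = 300 / (12·16·19) = 25/304.

25/304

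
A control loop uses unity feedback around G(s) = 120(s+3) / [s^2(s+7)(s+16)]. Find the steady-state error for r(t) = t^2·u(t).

28/45

System type = 2 (two poles at s=0).
K_a = lim_{s→0} s^2·G(s) = 120·3 / (7·16) = 45/14.
r(t) = t^2 gives R(s) = 2/s^3.
e_ss = 2/K_a = 2/(45/14) = 28/45.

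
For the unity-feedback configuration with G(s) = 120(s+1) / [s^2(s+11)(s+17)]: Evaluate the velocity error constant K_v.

infinity

K_v = lim_{s→0} s·G(s); with 2 poles at the origin the limit diverges, so K_v = ∞.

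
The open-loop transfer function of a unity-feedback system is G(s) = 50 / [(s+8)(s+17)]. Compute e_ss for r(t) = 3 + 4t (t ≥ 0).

infinity

The open loop has no poles at the origin → type 0 system. Treating each term separately:
  • 3: e_ss = 3/(1+K_p) with K_p=25/68 → 68/31.
  • 4t: a type-0 system cannot track it, e_ss → ∞.
The unbounded component dominates.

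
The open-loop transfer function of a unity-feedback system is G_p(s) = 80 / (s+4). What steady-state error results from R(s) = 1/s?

1/21

The open loop has no poles at the origin → type 0 system.
K_p = lim_{s→0} G_p(s) = 80 / (4) = 20.
e_ss = 1/(1 + K_p) = 1/21.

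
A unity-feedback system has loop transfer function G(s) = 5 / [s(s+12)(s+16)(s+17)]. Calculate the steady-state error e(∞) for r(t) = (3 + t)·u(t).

652.8

One free integrator in G(s): this is a type 1 system. Taking each input component in turn:
  • 3: tracked with zero error.
  • t: e_ss = 1/K_v with K_v=5/3264 → 652.8.
Total e_ss = 652.8.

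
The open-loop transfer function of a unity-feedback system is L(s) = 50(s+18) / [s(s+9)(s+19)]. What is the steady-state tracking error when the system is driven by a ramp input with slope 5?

0.95

The open loop has one pole at the origin → type 1 system.
K_v = lim_{s→0} s·L(s) = 50·18 / (9·19) = 100/19.
e_ss = 5/K_v = 5/(100/19) = 0.95.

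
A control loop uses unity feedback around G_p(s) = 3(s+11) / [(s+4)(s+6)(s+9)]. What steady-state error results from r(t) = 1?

72/83

System type = 0 (no poles at s=0).
K_p = lim_{s→0} G_p(s) = 3·11 / (4·6·9) = 11/72.
e_ss = 1/(1 + K_p) = 1/(83/72) = 72/83.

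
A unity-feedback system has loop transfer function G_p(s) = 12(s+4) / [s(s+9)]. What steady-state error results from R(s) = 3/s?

0

System type = 1 (one pole at s=0).
K_p = ∞ for a type-1 system; e_ss to a step is zero.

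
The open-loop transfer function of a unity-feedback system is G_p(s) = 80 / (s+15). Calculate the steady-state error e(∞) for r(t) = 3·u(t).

The open loop has no poles at the origin → type 0 system.
K_p = lim_{s→0} G_p(s) = 80 / (15) = 16/3.
e_ss = 3/(1 + K_p) = 3/(19/3) = 9/19.

9/19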